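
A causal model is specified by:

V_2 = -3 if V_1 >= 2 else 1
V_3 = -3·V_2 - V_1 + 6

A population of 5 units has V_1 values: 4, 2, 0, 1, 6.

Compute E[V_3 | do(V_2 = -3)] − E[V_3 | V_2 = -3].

1.4

do(V_2=-3) breaks V_2's dependence on V_1. With V_2=-3 fixed, V_3 across the units is 11, 13, 15, 14, 9, mean 12.4.
E[V_3|V_2=-3] averages over only the 3 units with V_2=-3 (V_1 = 4, 2, 6): V_3 = 11, 13, 9, mean 11.
Difference = 12.4 − 11 = 1.4.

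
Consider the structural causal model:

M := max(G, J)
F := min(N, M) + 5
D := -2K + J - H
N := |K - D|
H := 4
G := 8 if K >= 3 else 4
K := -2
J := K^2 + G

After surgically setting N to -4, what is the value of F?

do(N=-4) replaces the equation N := |K - D| with the constant N = -4.
G = 8 if K >= 3 else 4  [with K=-2]  = 4
J = K^2 + G  [with K=-2, G=4]  = 8
M = max(G, J)  [with G=4, J=8]  = 8
F = min(N, M) + 5  [with N=-4, M=8]  = 1

1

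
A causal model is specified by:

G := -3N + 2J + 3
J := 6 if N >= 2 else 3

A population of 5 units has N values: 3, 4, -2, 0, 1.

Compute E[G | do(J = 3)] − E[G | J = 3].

The intervention sets J=3 in all 5 units regardless of N. Recomputing G per unit gives 0, -3, 15, 9, 6; average 5.4.
E[G|J=3] averages over only the 3 units with J=3 (N = -2, 0, 1): G = 15, 9, 6, mean 10.
Difference = 5.4 − 10 = -4.6.

-4.6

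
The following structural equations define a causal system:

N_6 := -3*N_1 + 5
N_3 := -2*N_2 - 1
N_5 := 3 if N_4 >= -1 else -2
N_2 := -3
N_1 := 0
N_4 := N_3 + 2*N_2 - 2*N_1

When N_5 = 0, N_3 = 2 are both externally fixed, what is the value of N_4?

Under do(N_5 = 0, N_3 = 2), each intervened variable's structural equation is replaced by its fixed value.
N_4 = N_3 + 2*N_2 - 2*N_1  [with N_3=2, N_2=-3, N_1=0]  = -4

-4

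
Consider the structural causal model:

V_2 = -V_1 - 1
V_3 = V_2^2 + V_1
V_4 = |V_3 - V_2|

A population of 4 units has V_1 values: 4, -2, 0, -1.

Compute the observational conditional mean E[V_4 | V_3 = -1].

1.5

E[V_4|V_3=-1] averages over only the 2 units with V_3=-1 (V_1 = -2, -1): V_4 = 2, 1, mean 1.5.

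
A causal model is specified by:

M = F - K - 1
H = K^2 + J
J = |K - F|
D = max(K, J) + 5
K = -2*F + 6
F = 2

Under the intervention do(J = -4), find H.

Under do(J=-4), the mechanism J = |K - F| is discarded; J is fixed at -4.
K = -2*F + 6  [with F=2]  = 2
H = K^2 + J  [with K=2, J=-4]  = 0

0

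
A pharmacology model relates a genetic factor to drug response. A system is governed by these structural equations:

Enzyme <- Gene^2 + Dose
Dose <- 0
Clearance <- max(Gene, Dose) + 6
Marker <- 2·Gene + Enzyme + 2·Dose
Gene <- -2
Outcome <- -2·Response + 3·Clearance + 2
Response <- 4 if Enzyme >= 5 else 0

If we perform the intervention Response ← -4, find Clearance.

The intervention breaks the incoming arrows to Response: Response <- 4 if Enzyme >= 5 else 0 no longer applies, and Response = -4.
Since Clearance is not a descendant of the intervened variable, it is unaffected.
Clearance = max(Gene, Dose) + 6  [with Gene=-2, Dose=0]  = 6

6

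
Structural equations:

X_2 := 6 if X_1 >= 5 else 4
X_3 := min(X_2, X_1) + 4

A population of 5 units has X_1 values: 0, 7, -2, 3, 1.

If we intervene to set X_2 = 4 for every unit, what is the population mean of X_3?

Under do(X_2=4), X_2's equation is replaced by X_2=4 for every unit. Per-unit X_3: 4, 8, 2, 7, 5. Mean = 5.2.

5.2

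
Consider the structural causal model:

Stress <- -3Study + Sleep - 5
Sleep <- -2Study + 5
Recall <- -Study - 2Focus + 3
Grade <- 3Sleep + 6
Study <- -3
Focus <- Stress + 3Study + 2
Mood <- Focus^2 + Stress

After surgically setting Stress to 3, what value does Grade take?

39

The intervention breaks the incoming arrows to Stress: Stress <- -3Study + Sleep - 5 no longer applies, and Stress = 3.
Grade is not downstream of the intervention, so its value is determined by the original equations.
Sleep = -2Study + 5  [with Study=-3]  = 11
Grade = 3Sleep + 6  [with Sleep=11]  = 39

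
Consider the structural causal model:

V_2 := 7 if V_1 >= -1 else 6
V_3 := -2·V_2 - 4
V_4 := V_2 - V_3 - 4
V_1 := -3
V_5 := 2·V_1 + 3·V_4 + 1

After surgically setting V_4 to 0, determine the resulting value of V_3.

-16

Under do(V_4=0), the mechanism V_4 := V_2 - V_3 - 4 is discarded; V_4 is fixed at 0.
Since V_3 is not a descendant of the intervened variable, it is unaffected.
V_2 = 7 if V_1 >= -1 else 6  [with V_1=-3]  = 6
V_3 = -2·V_2 - 4  [with V_2=6]  = -16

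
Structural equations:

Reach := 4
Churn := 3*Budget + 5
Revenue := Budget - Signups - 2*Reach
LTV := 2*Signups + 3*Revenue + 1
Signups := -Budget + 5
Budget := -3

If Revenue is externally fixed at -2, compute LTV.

The intervention breaks the incoming arrows to Revenue: Revenue := Budget - Signups - 2*Reach no longer applies, and Revenue = -2.
Signups = -Budget + 5  [with Budget=-3]  = 8
LTV = 2*Signups + 3*Revenue + 1  [with Signups=8, Revenue=-2]  = 11

11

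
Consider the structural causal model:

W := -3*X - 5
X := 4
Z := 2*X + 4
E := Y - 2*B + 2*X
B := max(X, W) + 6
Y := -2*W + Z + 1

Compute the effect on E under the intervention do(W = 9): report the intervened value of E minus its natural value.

Under do(W=9), the mechanism W := -3*X - 5 is discarded; W is fixed at 9.
B = max(X, W) + 6  [with X=4, W=9]  = 15
Z = 2*X + 4  [with X=4]  = 12
Y = -2*W + Z + 1  [with W=9, Z=12]  = -5
E = Y - 2*B + 2*X  [with Y=-5, B=15, X=4]  = -27
Without intervention: W = -3*X - 5  [with X=4]  = -17; B = max(X, W) + 6  [with X=4, W=-17]  = 10; Z = 2*X + 4  [with X=4]  = 12; Y = -2*W + Z + 1  [with W=-17, Z=12]  = 47; E = Y - 2*B + 2*X  [with Y=47, B=10, X=4]  = 35.
Change = -27 − 35 = -62.

-62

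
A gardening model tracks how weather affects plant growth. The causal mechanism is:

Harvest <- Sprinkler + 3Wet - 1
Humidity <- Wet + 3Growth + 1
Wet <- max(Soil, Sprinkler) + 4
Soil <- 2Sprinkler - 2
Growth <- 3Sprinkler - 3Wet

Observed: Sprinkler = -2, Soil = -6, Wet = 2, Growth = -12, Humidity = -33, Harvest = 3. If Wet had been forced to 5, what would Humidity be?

-57

do(Wet=5) replaces the equation Wet <- max(Soil, Sprinkler) + 4 with the constant Wet = 5.
Growth = 3Sprinkler - 3Wet  [with Sprinkler=-2, Wet=5]  = -21
Humidity = Wet + 3Growth + 1  [with Wet=5, Growth=-21]  = -57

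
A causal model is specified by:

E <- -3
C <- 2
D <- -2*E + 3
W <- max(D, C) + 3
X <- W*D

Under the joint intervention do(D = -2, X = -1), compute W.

The joint intervention fixes D = -2, X = -1, removing each variable's own equation.
W = max(D, C) + 3  [with D=-2, C=2]  = 5

5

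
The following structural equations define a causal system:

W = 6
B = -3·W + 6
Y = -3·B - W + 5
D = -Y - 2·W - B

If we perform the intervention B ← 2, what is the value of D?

Under do(B=2), the mechanism B = -3·W + 6 is discarded; B is fixed at 2.
Y = -3·B - W + 5  [with B=2, W=6]  = -7
D = -Y - 2·W - B  [with Y=-7, W=6, B=2]  = -7

-7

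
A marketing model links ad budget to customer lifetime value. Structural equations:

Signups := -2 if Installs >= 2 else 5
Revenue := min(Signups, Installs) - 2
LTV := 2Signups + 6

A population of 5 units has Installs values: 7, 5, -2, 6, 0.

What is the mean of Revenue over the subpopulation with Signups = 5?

Conditioning on Signups=5 selects the 2 unit(s) with Installs ∈ {-2, 0}. Their Revenue values: -4, -2. Mean = -3.

-3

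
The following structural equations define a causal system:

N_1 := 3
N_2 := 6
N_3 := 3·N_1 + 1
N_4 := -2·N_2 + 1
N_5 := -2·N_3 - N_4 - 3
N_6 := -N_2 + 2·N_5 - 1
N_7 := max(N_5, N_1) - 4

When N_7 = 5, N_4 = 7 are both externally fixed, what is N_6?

Setting N_7 = 5, N_4 = 7 by intervention discards those variables' equations.
N_3 = 3·N_1 + 1  [with N_1=3]  = 10
N_5 = -2·N_3 - N_4 - 3  [with N_3=10, N_4=7]  = -30
N_6 = -N_2 + 2·N_5 - 1  [with N_2=6, N_5=-30]  = -67

-67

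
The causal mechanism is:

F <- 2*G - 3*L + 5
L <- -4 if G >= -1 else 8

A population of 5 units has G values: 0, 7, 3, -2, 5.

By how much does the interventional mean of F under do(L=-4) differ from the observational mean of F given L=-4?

-2.3

The intervention sets L=-4 in all 5 units regardless of G. Recomputing F per unit gives 17, 31, 23, 13, 27; average 22.2.
Observing L=-4 restricts to units where L's equation naturally yields -4: G ∈ {0, 7, 3, 5}. In that subpopulation F = 17, 31, 23, 27, mean 24.5.
Difference = 22.2 − 24.5 = -2.3.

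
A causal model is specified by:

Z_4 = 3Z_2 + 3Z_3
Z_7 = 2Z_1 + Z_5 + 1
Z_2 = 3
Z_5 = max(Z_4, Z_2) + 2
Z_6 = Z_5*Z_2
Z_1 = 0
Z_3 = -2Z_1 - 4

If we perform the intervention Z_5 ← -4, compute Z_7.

Under do(Z_5=-4), the mechanism Z_5 = max(Z_4, Z_2) + 2 is discarded; Z_5 is fixed at -4.
Z_7 = 2Z_1 + Z_5 + 1  [with Z_1=0, Z_5=-4]  = -3

-3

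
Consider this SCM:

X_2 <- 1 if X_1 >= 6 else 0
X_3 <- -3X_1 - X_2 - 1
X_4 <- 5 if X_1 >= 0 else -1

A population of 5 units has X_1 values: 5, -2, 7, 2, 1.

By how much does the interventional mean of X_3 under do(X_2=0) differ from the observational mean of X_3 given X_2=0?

-3.3

Every unit gets X_2=0 under the intervention. X_3 values become -16, 5, -22, -7, -4; E[X_3|do(X_2=0)] = -8.8.
E[X_3|X_2=0] averages over only the 4 units with X_2=0 (X_1 = 5, -2, 2, 1): X_3 = -16, 5, -7, -4, mean -5.5.
Difference = -8.8 − (-5.5) = -3.3.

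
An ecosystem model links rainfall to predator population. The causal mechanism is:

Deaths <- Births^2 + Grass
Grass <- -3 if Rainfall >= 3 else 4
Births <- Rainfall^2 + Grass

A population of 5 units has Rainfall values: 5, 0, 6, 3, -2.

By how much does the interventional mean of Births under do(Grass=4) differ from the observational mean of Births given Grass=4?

12.8

The intervention sets Grass=4 in all 5 units regardless of Rainfall. Recomputing Births per unit gives 29, 4, 40, 13, 8; average 18.8.
Observing Grass=4 restricts to units where Grass's equation naturally yields 4: Rainfall ∈ {0, -2}. In that subpopulation Births = 4, 8, mean 6.
Difference = 18.8 − 6 = 12.8.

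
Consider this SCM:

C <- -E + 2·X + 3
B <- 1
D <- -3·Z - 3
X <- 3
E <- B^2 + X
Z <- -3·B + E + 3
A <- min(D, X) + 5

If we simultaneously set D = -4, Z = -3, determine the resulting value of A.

1

Setting D = -4, Z = -3 by intervention discards those variables' equations.
A = min(D, X) + 5  [with D=-4, X=3]  = 1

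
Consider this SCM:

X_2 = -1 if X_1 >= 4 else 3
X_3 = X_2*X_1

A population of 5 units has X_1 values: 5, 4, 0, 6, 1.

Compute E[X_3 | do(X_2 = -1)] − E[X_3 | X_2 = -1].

Every unit gets X_2=-1 under the intervention. X_3 values become -5, -4, 0, -6, -1; E[X_3|do(X_2=-1)] = -3.2.
Observing X_2=-1 restricts to units where X_2's equation naturally yields -1: X_1 ∈ {5, 4, 6}. In that subpopulation X_3 = -5, -4, -6, mean -5.
Difference = -3.2 − (-5) = 1.8.

1.8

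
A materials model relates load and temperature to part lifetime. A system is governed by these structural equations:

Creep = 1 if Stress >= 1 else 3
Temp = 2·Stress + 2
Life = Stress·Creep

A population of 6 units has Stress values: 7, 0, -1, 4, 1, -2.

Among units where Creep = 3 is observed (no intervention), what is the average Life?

-3

E[Life|Creep=3] averages over only the 3 units with Creep=3 (Stress = 0, -1, -2): Life = 0, -3, -6, mean -3.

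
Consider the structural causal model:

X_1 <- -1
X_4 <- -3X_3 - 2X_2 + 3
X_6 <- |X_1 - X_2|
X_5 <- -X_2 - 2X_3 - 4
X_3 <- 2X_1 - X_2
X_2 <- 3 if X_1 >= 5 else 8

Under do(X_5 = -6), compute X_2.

8

Under do(X_5=-6), the mechanism X_5 <- -X_2 - 2X_3 - 4 is discarded; X_5 is fixed at -6.
No directed path runs from X_5 to X_2, so X_2 keeps its natural value.
X_2 = 3 if X_1 >= 5 else 8  [with X_1=-1]  = 8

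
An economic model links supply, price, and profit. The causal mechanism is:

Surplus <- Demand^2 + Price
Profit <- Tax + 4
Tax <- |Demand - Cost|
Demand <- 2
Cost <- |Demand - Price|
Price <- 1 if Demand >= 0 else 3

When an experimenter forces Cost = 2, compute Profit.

do(Cost=2) replaces the equation Cost <- |Demand - Price| with the constant Cost = 2.
Tax = |Demand - Cost|  [with Demand=2, Cost=2]  = 0
Profit = Tax + 4  [with Tax=0]  = 4

4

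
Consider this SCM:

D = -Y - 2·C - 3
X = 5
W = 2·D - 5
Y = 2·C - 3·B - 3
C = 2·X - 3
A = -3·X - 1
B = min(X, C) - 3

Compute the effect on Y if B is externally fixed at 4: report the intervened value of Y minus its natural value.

The intervention breaks the incoming arrows to B: B = min(X, C) - 3 no longer applies, and B = 4.
C = 2·X - 3  [with X=5]  = 7
Y = 2·C - 3·B - 3  [with C=7, B=4]  = -1
Without intervention: C = 2·X - 3  [with X=5]  = 7; B = min(X, C) - 3  [with X=5, C=7]  = 2; Y = 2·C - 3·B - 3  [with C=7, B=2]  = 5.
Change = -1 − 5 = -6.

-6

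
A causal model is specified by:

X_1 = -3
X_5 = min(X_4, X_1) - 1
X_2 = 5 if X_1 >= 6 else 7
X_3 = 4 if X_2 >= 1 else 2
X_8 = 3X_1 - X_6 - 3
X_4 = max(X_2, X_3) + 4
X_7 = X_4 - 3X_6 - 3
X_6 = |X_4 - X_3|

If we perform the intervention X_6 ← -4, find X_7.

20

Intervening sets X_6 = -4 and removes its equation (X_6 = |X_4 - X_3|).
X_2 = 5 if X_1 >= 6 else 7  [with X_1=-3]  = 7
X_3 = 4 if X_2 >= 1 else 2  [with X_2=7]  = 4
X_4 = max(X_2, X_3) + 4  [with X_2=7, X_3=4]  = 11
X_7 = X_4 - 3X_6 - 3  [with X_4=11, X_6=-4]  = 20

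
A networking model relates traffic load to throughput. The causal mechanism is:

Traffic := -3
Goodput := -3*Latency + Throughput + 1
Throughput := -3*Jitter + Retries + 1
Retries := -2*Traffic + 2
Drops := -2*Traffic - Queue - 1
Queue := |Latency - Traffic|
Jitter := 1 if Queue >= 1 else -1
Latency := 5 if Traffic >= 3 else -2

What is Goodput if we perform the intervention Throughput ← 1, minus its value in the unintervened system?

-5

do(Throughput=1) replaces the equation Throughput := -3*Jitter + Retries + 1 with the constant Throughput = 1.
Latency = 5 if Traffic >= 3 else -2  [with Traffic=-3]  = -2
Goodput = -3*Latency + Throughput + 1  [with Latency=-2, Throughput=1]  = 8
Without intervention: Latency = 5 if Traffic >= 3 else -2  [with Traffic=-3]  = -2; Queue = |Latency - Traffic|  [with Latency=-2, Traffic=-3]  = 1; Retries = -2*Traffic + 2  [with Traffic=-3]  = 8; Jitter = 1 if Queue >= 1 else -1  [with Queue=1]  = 1; Throughput = -3*Jitter + Retries + 1  [with Jitter=1, Retries=8]  = 6; Goodput = -3*Latency + Throughput + 1  [with Latency=-2, Throughput=6]  = 13.
Change = 8 − 13 = -5.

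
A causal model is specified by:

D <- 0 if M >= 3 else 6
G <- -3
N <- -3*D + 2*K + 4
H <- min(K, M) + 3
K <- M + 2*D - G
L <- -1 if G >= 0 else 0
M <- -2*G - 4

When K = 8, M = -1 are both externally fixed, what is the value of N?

2

The joint intervention fixes K = 8, M = -1, removing each variable's own equation.
D = 0 if M >= 3 else 6  [with M=-1]  = 6
N = -3*D + 2*K + 4  [with D=6, K=8]  = 2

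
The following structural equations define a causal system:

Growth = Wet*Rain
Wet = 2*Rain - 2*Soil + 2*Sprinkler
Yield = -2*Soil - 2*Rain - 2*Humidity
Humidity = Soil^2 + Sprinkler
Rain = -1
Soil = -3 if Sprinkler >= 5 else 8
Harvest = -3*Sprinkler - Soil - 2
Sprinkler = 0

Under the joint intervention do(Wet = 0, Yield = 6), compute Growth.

0

Setting Wet = 0, Yield = 6 by intervention discards those variables' equations.
Growth = Wet*Rain  [with Wet=0, Rain=-1]  = 0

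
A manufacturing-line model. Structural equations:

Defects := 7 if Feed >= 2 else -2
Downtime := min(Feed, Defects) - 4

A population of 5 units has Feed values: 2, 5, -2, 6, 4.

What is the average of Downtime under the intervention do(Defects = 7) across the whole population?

The intervention sets Defects=7 in all 5 units regardless of Feed. Recomputing Downtime per unit gives -2, 1, -6, 2, 0; average -1.

-1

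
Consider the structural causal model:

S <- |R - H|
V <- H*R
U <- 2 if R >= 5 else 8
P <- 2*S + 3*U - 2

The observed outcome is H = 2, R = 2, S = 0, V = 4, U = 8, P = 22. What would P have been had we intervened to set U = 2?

The intervention breaks the incoming arrows to U: U <- 2 if R >= 5 else 8 no longer applies, and U = 2.
S = |R - H|  [with R=2, H=2]  = 0
P = 2*S + 3*U - 2  [with S=0, U=2]  = 4

4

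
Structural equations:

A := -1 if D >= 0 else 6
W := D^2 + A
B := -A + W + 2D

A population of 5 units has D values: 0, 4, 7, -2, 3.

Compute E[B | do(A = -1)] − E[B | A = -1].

Every unit gets A=-1 under the intervention. B values become 0, 24, 63, 0, 15; E[B|do(A=-1)] = 20.4.
Observing A=-1 restricts to units where A's equation naturally yields -1: D ∈ {0, 4, 7, 3}. In that subpopulation B = 0, 24, 63, 15, mean 25.5.
Difference = 20.4 − 25.5 = -5.1.

-5.1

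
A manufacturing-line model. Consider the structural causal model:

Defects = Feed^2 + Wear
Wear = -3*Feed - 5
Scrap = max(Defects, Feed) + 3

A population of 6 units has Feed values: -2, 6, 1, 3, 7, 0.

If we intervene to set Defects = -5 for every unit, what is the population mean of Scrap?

5.5

Every unit gets Defects=-5 under the intervention. Scrap values become 1, 9, 4, 6, 10, 3; E[Scrap|do(Defects=-5)] = 5.5.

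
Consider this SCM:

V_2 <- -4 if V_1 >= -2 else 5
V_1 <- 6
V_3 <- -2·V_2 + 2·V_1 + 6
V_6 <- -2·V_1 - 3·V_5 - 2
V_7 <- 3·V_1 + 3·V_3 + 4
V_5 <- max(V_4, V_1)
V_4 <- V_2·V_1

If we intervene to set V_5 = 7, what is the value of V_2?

Under do(V_5=7), the mechanism V_5 <- max(V_4, V_1) is discarded; V_5 is fixed at 7.
No directed path runs from V_5 to V_2, so V_2 keeps its natural value.
V_2 = -4 if V_1 >= -2 else 5  [with V_1=6]  = -4

-4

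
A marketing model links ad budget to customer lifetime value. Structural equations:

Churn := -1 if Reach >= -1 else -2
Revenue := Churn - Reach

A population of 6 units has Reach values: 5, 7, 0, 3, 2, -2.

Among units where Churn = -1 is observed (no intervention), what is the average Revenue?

-4.4

E[Revenue|Churn=-1] averages over only the 5 units with Churn=-1 (Reach = 5, 7, 0, 3, 2): Revenue = -6, -8, -1, -4, -3, mean -4.4.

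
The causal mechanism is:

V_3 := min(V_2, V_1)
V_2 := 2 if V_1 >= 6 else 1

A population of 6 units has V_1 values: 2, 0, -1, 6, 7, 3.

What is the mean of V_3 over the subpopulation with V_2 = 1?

Observing V_2=1 restricts to units where V_2's equation naturally yields 1: V_1 ∈ {2, 0, -1, 3}. In that subpopulation V_3 = 1, 0, -1, 1, mean 0.25.

0.25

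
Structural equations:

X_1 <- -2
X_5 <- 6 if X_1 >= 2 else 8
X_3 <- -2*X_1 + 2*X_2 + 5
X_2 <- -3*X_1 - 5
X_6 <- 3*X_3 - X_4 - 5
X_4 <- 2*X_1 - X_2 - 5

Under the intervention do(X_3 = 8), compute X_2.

1

Under do(X_3=8), the mechanism X_3 <- -2*X_1 + 2*X_2 + 5 is discarded; X_3 is fixed at 8.
Since X_2 is not a descendant of the intervened variable, it is unaffected.
X_2 = -3*X_1 - 5  [with X_1=-2]  = 1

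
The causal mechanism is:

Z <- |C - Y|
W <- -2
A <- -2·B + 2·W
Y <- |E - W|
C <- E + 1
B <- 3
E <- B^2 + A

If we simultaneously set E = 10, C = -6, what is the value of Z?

18

Under do(E = 10, C = -6), each intervened variable's structural equation is replaced by its fixed value.
Y = |E - W|  [with E=10, W=-2]  = 12
Z = |C - Y|  [with C=-6, Y=12]  = 18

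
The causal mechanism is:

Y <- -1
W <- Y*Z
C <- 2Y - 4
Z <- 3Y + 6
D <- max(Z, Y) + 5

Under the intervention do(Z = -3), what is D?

4

do(Z=-3) replaces the equation Z <- 3Y + 6 with the constant Z = -3.
D = max(Z, Y) + 5  [with Z=-3, Y=-1]  = 4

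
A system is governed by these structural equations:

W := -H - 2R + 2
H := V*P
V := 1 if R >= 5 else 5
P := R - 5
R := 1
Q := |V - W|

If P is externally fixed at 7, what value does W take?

do(P=7) replaces the equation P := R - 5 with the constant P = 7.
V = 1 if R >= 5 else 5  [with R=1]  = 5
H = V*P  [with V=5, P=7]  = 35
W = -H - 2R + 2  [with H=35, R=1]  = -35

-35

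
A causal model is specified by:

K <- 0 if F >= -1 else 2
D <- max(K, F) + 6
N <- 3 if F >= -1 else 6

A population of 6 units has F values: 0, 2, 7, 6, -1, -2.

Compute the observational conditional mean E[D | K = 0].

9

Conditioning on K=0 selects the 5 unit(s) with F ∈ {0, 2, 7, 6, -1}. Their D values: 6, 8, 13, 12, 6. Mean = 9.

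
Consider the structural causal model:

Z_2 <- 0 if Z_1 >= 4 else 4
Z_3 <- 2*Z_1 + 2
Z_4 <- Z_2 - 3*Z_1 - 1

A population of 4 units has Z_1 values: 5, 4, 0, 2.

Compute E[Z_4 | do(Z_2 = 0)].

-9.25

do(Z_2=0) breaks Z_2's dependence on Z_1. With Z_2=0 fixed, Z_4 across the units is -16, -13, -1, -7, mean -9.25.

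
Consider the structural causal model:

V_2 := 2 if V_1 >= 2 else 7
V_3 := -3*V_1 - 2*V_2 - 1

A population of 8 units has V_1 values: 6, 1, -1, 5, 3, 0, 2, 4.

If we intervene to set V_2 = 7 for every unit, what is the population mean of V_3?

-22.5

Every unit gets V_2=7 under the intervention. V_3 values become -33, -18, -12, -30, -24, -15, -21, -27; E[V_3|do(V_2=7)] = -22.5.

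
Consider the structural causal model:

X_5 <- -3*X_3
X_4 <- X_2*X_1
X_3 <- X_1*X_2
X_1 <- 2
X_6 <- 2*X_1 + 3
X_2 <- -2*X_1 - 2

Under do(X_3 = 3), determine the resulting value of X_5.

-9

do(X_3=3) replaces the equation X_3 <- X_1*X_2 with the constant X_3 = 3.
X_5 = -3*X_3  [with X_3=3]  = -9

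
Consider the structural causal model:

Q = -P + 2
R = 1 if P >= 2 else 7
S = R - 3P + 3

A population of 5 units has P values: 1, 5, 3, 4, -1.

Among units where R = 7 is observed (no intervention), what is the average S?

Conditioning on R=7 selects the 2 unit(s) with P ∈ {1, -1}. Their S values: 7, 13. Mean = 10.

10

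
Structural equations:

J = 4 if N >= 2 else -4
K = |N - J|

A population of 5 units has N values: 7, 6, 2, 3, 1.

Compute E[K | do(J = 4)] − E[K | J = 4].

Every unit gets J=4 under the intervention. K values become 3, 2, 2, 1, 3; E[K|do(J=4)] = 2.2.
Observing J=4 restricts to units where J's equation naturally yields 4: N ∈ {7, 6, 2, 3}. In that subpopulation K = 3, 2, 2, 1, mean 2.
Difference = 2.2 − 2 = 0.2.

0.2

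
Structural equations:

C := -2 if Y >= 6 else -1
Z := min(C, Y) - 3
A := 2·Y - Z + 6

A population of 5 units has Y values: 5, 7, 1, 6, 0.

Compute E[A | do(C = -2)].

Every unit gets C=-2 under the intervention. A values become 21, 25, 13, 23, 11; E[A|do(C=-2)] = 18.6.

18.6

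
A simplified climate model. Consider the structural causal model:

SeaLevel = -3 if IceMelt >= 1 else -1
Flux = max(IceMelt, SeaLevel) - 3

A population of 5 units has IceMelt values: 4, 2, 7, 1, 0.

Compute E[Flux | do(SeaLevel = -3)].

Every unit gets SeaLevel=-3 under the intervention. Flux values become 1, -1, 4, -2, -3; E[Flux|do(SeaLevel=-3)] = -0.2.

-0.2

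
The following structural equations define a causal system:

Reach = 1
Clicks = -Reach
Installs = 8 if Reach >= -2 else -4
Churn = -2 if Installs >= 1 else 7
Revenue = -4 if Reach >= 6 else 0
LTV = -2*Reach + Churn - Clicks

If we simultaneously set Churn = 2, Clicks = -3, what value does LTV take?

3

The joint intervention fixes Churn = 2, Clicks = -3, removing each variable's own equation.
LTV = -2*Reach + Churn - Clicks  [with Reach=1, Churn=2, Clicks=-3]  = 3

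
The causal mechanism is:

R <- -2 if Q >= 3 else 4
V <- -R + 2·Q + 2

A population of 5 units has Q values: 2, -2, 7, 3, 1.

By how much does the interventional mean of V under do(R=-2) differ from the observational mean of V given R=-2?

Under do(R=-2), R's equation is replaced by R=-2 for every unit. Per-unit V: 8, 0, 18, 10, 6. Mean = 8.4.
E[V|R=-2] averages over only the 2 units with R=-2 (Q = 7, 3): V = 18, 10, mean 14.
Difference = 8.4 − 14 = -5.6.

-5.6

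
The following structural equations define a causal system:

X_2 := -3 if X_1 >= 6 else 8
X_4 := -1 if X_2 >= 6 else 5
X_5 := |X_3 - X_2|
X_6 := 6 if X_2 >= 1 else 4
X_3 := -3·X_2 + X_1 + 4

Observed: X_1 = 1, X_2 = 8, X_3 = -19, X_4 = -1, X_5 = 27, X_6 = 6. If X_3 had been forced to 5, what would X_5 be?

3

do(X_3=5) replaces the equation X_3 := -3·X_2 + X_1 + 4 with the constant X_3 = 5.
X_2 = -3 if X_1 >= 6 else 8  [with X_1=1]  = 8
X_5 = |X_3 - X_2|  [with X_3=5, X_2=8]  = 3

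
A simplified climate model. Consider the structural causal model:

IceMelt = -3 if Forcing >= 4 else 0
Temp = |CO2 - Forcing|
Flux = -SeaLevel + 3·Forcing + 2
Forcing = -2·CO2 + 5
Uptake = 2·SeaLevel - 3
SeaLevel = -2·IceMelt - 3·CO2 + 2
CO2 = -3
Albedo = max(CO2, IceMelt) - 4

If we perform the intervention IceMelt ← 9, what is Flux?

The intervention breaks the incoming arrows to IceMelt: IceMelt = -3 if Forcing >= 4 else 0 no longer applies, and IceMelt = 9.
Forcing = -2·CO2 + 5  [with CO2=-3]  = 11
SeaLevel = -2·IceMelt - 3·CO2 + 2  [with IceMelt=9, CO2=-3]  = -7
Flux = -SeaLevel + 3·Forcing + 2  [with SeaLevel=-7, Forcing=11]  = 42

42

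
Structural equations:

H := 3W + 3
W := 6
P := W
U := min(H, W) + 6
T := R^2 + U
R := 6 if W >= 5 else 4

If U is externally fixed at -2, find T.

Under do(U=-2), the mechanism U := min(H, W) + 6 is discarded; U is fixed at -2.
R = 6 if W >= 5 else 4  [with W=6]  = 6
T = R^2 + U  [with R=6, U=-2]  = 34

34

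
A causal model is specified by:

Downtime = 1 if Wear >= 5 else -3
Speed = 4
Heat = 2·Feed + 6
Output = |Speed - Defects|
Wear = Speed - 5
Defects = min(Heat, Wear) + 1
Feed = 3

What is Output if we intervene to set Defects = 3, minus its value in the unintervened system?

-3

The intervention breaks the incoming arrows to Defects: Defects = min(Heat, Wear) + 1 no longer applies, and Defects = 3.
Output = |Speed - Defects|  [with Speed=4, Defects=3]  = 1
Without intervention: Heat = 2·Feed + 6  [with Feed=3]  = 12; Wear = Speed - 5  [with Speed=4]  = -1; Defects = min(Heat, Wear) + 1  [with Heat=12, Wear=-1]  = 0; Output = |Speed - Defects|  [with Speed=4, Defects=0]  = 4.
Change = 1 − 4 = -3.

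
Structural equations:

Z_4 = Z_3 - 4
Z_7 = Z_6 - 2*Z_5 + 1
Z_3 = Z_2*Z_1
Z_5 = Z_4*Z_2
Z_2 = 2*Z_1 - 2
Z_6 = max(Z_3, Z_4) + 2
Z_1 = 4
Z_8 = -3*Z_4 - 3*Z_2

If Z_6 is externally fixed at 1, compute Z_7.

Intervening sets Z_6 = 1 and removes its equation (Z_6 = max(Z_3, Z_4) + 2).
Z_2 = 2*Z_1 - 2  [with Z_1=4]  = 6
Z_3 = Z_2*Z_1  [with Z_2=6, Z_1=4]  = 24
Z_4 = Z_3 - 4  [with Z_3=24]  = 20
Z_5 = Z_4*Z_2  [with Z_4=20, Z_2=6]  = 120
Z_7 = Z_6 - 2*Z_5 + 1  [with Z_6=1, Z_5=120]  = -238

-238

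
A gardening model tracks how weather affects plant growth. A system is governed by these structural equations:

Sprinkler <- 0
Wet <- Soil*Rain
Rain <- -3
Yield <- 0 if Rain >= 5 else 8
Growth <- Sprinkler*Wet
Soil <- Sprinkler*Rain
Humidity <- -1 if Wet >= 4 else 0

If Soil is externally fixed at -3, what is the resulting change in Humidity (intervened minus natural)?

-1

The intervention breaks the incoming arrows to Soil: Soil <- Sprinkler*Rain no longer applies, and Soil = -3.
Wet = Soil*Rain  [with Soil=-3, Rain=-3]  = 9
Humidity = -1 if Wet >= 4 else 0  [with Wet=9]  = -1
Without intervention: Soil = Sprinkler*Rain  [with Sprinkler=0, Rain=-3]  = 0; Wet = Soil*Rain  [with Soil=0, Rain=-3]  = 0; Humidity = -1 if Wet >= 4 else 0  [with Wet=0]  = 0.
Change = -1 − 0 = -1.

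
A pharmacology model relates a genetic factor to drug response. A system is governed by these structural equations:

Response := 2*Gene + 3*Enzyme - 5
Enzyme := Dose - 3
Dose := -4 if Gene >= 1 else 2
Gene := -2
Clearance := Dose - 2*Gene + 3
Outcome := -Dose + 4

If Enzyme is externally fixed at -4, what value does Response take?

-21

The intervention breaks the incoming arrows to Enzyme: Enzyme := Dose - 3 no longer applies, and Enzyme = -4.
Response = 2*Gene + 3*Enzyme - 5  [with Gene=-2, Enzyme=-4]  = -21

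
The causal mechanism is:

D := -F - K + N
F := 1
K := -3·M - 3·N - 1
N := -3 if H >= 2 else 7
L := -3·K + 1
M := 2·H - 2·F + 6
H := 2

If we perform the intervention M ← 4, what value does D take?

0

Under do(M=4), the mechanism M := 2·H - 2·F + 6 is discarded; M is fixed at 4.
N = -3 if H >= 2 else 7  [with H=2]  = -3
K = -3·M - 3·N - 1  [with M=4, N=-3]  = -4
D = -F - K + N  [with F=1, K=-4, N=-3]  = 0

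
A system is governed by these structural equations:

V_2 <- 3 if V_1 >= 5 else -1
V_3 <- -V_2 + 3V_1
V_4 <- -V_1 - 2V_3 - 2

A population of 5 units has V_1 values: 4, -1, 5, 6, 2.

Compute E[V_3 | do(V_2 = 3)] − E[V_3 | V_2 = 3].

The intervention sets V_2=3 in all 5 units regardless of V_1. Recomputing V_3 per unit gives 9, -6, 12, 15, 3; average 6.6.
Observing V_2=3 restricts to units where V_2's equation naturally yields 3: V_1 ∈ {5, 6}. In that subpopulation V_3 = 12, 15, mean 13.5.
Difference = 6.6 − 13.5 = -6.9.

-6.9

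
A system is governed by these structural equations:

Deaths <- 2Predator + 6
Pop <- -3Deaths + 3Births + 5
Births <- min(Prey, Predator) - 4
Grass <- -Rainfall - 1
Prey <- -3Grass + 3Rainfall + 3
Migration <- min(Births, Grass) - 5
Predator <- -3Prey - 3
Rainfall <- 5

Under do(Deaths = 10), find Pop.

Intervening sets Deaths = 10 and removes its equation (Deaths <- 2Predator + 6).
Grass = -Rainfall - 1  [with Rainfall=5]  = -6
Prey = -3Grass + 3Rainfall + 3  [with Grass=-6, Rainfall=5]  = 36
Predator = -3Prey - 3  [with Prey=36]  = -111
Births = min(Prey, Predator) - 4  [with Prey=36, Predator=-111]  = -115
Pop = -3Deaths + 3Births + 5  [with Deaths=10, Births=-115]  = -370

-370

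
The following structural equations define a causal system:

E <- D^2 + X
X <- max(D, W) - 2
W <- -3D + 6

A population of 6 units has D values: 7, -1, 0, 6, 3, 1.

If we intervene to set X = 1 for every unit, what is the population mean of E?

Every unit gets X=1 under the intervention. E values become 50, 2, 1, 37, 10, 2; E[E|do(X=1)] = 17.

17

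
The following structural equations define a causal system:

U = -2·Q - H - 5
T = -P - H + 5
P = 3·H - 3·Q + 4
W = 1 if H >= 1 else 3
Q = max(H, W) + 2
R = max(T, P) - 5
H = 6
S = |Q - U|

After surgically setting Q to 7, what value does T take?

-2

The intervention breaks the incoming arrows to Q: Q = max(H, W) + 2 no longer applies, and Q = 7.
P = 3·H - 3·Q + 4  [with H=6, Q=7]  = 1
T = -P - H + 5  [with P=1, H=6]  = -2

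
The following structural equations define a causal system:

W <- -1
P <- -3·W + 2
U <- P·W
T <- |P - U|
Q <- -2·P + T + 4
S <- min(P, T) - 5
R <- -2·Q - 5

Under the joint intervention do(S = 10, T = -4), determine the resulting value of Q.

-10

Setting S = 10, T = -4 by intervention discards those variables' equations.
P = -3·W + 2  [with W=-1]  = 5
Q = -2·P + T + 4  [with P=5, T=-4]  = -10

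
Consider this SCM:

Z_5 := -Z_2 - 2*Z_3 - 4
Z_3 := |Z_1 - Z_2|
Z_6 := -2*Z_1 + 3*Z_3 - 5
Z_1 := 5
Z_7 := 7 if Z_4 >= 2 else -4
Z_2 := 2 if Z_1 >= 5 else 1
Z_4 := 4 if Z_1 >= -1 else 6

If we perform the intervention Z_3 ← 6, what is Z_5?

do(Z_3=6) replaces the equation Z_3 := |Z_1 - Z_2| with the constant Z_3 = 6.
Z_2 = 2 if Z_1 >= 5 else 1  [with Z_1=5]  = 2
Z_5 = -Z_2 - 2*Z_3 - 4  [with Z_2=2, Z_3=6]  = -18

-18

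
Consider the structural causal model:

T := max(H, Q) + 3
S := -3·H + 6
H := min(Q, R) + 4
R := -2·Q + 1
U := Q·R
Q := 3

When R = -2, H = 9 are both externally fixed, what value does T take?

12

Setting R = -2, H = 9 by intervention discards those variables' equations.
T = max(H, Q) + 3  [with H=9, Q=3]  = 12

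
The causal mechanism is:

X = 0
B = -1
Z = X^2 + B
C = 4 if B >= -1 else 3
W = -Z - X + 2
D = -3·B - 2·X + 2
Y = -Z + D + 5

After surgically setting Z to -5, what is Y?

15

The intervention breaks the incoming arrows to Z: Z = X^2 + B no longer applies, and Z = -5.
D = -3·B - 2·X + 2  [with B=-1, X=0]  = 5
Y = -Z + D + 5  [with Z=-5, D=5]  = 15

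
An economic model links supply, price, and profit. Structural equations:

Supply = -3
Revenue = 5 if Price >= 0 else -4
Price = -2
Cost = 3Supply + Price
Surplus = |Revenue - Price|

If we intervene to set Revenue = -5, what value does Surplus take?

Intervening sets Revenue = -5 and removes its equation (Revenue = 5 if Price >= 0 else -4).
Surplus = |Revenue - Price|  [with Revenue=-5, Price=-2]  = 3

3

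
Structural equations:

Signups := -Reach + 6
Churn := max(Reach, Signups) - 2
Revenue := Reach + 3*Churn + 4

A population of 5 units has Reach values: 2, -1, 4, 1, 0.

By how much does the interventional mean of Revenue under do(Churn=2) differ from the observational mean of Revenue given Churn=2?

-1.8

Every unit gets Churn=2 under the intervention. Revenue values become 12, 9, 14, 11, 10; E[Revenue|do(Churn=2)] = 11.2.
Observing Churn=2 restricts to units where Churn's equation naturally yields 2: Reach ∈ {2, 4}. In that subpopulation Revenue = 12, 14, mean 13.
Difference = 11.2 − 13 = -1.8.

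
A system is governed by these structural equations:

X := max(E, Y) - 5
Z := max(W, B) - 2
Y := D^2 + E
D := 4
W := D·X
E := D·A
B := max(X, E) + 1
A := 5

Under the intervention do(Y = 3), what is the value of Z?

58

do(Y=3) replaces the equation Y := D^2 + E with the constant Y = 3.
E = D·A  [with D=4, A=5]  = 20
X = max(E, Y) - 5  [with E=20, Y=3]  = 15
B = max(X, E) + 1  [with X=15, E=20]  = 21
W = D·X  [with D=4, X=15]  = 60
Z = max(W, B) - 2  [with W=60, B=21]  = 58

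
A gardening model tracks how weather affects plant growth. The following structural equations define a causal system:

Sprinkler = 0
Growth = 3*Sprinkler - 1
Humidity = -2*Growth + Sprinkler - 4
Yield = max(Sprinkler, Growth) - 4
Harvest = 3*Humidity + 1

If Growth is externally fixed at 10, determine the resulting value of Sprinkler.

0

Under do(Growth=10), the mechanism Growth = 3*Sprinkler - 1 is discarded; Growth is fixed at 10.
Sprinkler is not downstream of the intervention, so its value is determined by the original equations.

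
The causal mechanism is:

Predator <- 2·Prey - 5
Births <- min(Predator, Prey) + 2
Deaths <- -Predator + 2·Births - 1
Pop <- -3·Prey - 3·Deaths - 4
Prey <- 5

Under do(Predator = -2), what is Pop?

-22

do(Predator=-2) replaces the equation Predator <- 2·Prey - 5 with the constant Predator = -2.
Births = min(Predator, Prey) + 2  [with Predator=-2, Prey=5]  = 0
Deaths = -Predator + 2·Births - 1  [with Predator=-2, Births=0]  = 1
Pop = -3·Prey - 3·Deaths - 4  [with Prey=5, Deaths=1]  = -22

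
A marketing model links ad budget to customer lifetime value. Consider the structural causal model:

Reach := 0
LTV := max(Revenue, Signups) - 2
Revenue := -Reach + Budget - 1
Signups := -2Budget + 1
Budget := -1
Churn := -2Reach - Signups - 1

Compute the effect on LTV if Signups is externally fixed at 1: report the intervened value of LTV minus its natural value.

The intervention breaks the incoming arrows to Signups: Signups := -2Budget + 1 no longer applies, and Signups = 1.
Revenue = -Reach + Budget - 1  [with Reach=0, Budget=-1]  = -2
LTV = max(Revenue, Signups) - 2  [with Revenue=-2, Signups=1]  = -1
Without intervention: Signups = -2Budget + 1  [with Budget=-1]  = 3; Revenue = -Reach + Budget - 1  [with Reach=0, Budget=-1]  = -2; LTV = max(Revenue, Signups) - 2  [with Revenue=-2, Signups=3]  = 1.
Change = -1 − 1 = -2.

-2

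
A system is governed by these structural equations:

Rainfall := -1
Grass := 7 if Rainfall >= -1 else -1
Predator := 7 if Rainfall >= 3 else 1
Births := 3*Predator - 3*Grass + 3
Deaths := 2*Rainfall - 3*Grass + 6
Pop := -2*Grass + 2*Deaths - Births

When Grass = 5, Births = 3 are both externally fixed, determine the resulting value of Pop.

The joint intervention fixes Grass = 5, Births = 3, removing each variable's own equation.
Deaths = 2*Rainfall - 3*Grass + 6  [with Rainfall=-1, Grass=5]  = -11
Pop = -2*Grass + 2*Deaths - Births  [with Grass=5, Deaths=-11, Births=3]  = -35

-35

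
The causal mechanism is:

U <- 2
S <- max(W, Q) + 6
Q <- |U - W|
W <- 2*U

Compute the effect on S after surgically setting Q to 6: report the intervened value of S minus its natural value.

2

The intervention breaks the incoming arrows to Q: Q <- |U - W| no longer applies, and Q = 6.
W = 2*U  [with U=2]  = 4
S = max(W, Q) + 6  [with W=4, Q=6]  = 12
Without intervention: W = 2*U  [with U=2]  = 4; Q = |U - W|  [with U=2, W=4]  = 2; S = max(W, Q) + 6  [with W=4, Q=2]  = 10.
Change = 12 − 10 = 2.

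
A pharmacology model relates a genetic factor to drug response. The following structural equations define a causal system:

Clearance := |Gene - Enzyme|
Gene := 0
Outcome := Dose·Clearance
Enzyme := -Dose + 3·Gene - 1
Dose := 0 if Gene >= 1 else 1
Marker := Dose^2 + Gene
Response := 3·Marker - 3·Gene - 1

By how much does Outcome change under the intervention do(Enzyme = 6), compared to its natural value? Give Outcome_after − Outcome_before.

4

The intervention breaks the incoming arrows to Enzyme: Enzyme := -Dose + 3·Gene - 1 no longer applies, and Enzyme = 6.
Dose = 0 if Gene >= 1 else 1  [with Gene=0]  = 1
Clearance = |Gene - Enzyme|  [with Gene=0, Enzyme=6]  = 6
Outcome = Dose·Clearance  [with Dose=1, Clearance=6]  = 6
Without intervention: Dose = 0 if Gene >= 1 else 1  [with Gene=0]  = 1; Enzyme = -Dose + 3·Gene - 1  [with Dose=1, Gene=0]  = -2; Clearance = |Gene - Enzyme|  [with Gene=0, Enzyme=-2]  = 2; Outcome = Dose·Clearance  [with Dose=1, Clearance=2]  = 2.
Change = 6 − 2 = 4.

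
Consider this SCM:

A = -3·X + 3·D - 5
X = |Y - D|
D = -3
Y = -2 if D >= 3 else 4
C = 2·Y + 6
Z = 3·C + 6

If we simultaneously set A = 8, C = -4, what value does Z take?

-6

Setting A = 8, C = -4 by intervention discards those variables' equations.
Z = 3·C + 6  [with C=-4]  = -6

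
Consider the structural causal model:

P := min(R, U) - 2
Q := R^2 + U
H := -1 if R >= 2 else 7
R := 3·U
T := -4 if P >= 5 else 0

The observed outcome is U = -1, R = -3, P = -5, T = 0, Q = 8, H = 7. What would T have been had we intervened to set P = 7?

The intervention breaks the incoming arrows to P: P := min(R, U) - 2 no longer applies, and P = 7.
T = -4 if P >= 5 else 0  [with P=7]  = -4

-4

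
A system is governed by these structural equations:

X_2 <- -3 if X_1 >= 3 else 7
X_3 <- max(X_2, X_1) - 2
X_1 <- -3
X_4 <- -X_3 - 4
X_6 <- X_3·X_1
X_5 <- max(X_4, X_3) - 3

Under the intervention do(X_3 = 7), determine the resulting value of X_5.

4

do(X_3=7) replaces the equation X_3 <- max(X_2, X_1) - 2 with the constant X_3 = 7.
X_4 = -X_3 - 4  [with X_3=7]  = -11
X_5 = max(X_4, X_3) - 3  [with X_4=-11, X_3=7]  = 4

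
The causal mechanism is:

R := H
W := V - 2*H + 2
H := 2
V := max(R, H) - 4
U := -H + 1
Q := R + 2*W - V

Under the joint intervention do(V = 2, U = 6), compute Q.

0

Setting V = 2, U = 6 by intervention discards those variables' equations.
R = H  [with H=2]  = 2
W = V - 2*H + 2  [with V=2, H=2]  = 0
Q = R + 2*W - V  [with R=2, W=0, V=2]  = 0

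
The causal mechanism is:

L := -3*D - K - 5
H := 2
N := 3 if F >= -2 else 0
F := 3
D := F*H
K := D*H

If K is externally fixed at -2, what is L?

The intervention breaks the incoming arrows to K: K := D*H no longer applies, and K = -2.
D = F*H  [with F=3, H=2]  = 6
L = -3*D - K - 5  [with D=6, K=-2]  = -21

-21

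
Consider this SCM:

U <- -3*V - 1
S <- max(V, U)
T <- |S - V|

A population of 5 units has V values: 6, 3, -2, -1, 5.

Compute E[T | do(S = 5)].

3.2

do(S=5) breaks S's dependence on V. With S=5 fixed, T across the units is 1, 2, 7, 6, 0, mean 3.2.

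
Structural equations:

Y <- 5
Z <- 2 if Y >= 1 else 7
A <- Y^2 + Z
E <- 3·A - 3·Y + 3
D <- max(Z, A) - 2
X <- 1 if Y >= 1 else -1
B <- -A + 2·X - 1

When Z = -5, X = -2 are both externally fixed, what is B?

-25

Setting Z = -5, X = -2 by intervention discards those variables' equations.
A = Y^2 + Z  [with Y=5, Z=-5]  = 20
B = -A + 2·X - 1  [with A=20, X=-2]  = -25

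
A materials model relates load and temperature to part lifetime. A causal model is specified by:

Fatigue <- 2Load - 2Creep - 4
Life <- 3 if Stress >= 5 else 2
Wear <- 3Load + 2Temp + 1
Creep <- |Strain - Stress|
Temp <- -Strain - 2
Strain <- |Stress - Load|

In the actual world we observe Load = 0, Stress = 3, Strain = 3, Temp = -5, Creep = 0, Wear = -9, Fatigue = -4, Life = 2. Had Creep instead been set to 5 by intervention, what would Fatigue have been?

Under do(Creep=5), the mechanism Creep <- |Strain - Stress| is discarded; Creep is fixed at 5.
Fatigue = 2Load - 2Creep - 4  [with Load=0, Creep=5]  = -14

-14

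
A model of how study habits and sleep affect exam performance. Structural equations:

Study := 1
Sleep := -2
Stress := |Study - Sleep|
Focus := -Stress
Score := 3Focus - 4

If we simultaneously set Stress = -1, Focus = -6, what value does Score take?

Setting Stress = -1, Focus = -6 by intervention discards those variables' equations.
Score = 3Focus - 4  [with Focus=-6]  = -22

-22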